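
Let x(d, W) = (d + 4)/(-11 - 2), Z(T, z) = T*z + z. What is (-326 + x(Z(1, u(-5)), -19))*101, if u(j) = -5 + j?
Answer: -426422/13 ≈ -32802.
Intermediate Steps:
Z(T, z) = z + T*z
x(d, W) = -4/13 - d/13 (x(d, W) = (4 + d)/(-13) = (4 + d)*(-1/13) = -4/13 - d/13)
(-326 + x(Z(1, u(-5)), -19))*101 = (-326 + (-4/13 - (-5 - 5)*(1 + 1)/13))*101 = (-326 + (-4/13 - (-10)*2/13))*101 = (-326 + (-4/13 - 1/13*(-20)))*101 = (-326 + (-4/13 + 20/13))*101 = (-326 + 16/13)*101 = -4222/13*101 = -426422/13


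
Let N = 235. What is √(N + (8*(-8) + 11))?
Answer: √182 ≈ 13.491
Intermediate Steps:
√(N + (8*(-8) + 11)) = √(235 + (8*(-8) + 11)) = √(235 + (-64 + 11)) = √(235 - 53) = √182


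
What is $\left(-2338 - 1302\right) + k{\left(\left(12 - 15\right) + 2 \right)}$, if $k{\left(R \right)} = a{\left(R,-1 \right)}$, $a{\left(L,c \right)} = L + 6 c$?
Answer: $-3647$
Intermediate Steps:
$k{\left(R \right)} = -6 + R$ ($k{\left(R \right)} = R + 6 \left(-1\right) = R - 6 = -6 + R$)
$\left(-2338 - 1302\right) + k{\left(\left(12 - 15\right) + 2 \right)} = \left(-2338 - 1302\right) + \left(-6 + \left(\left(12 - 15\right) + 2\right)\right) = -3640 + \left(-6 + \left(-3 + 2\right)\right) = -3640 - 7 = -3647$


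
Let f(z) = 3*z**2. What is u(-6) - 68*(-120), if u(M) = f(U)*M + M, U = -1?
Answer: 8136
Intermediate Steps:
u(M) = 4*M (u(M) = (3*(-1)**2)*M + M = (3*1)*M + M = 3*M + M = 4*M)
u(-6) - 68*(-120) = 4*(-6) - 68*(-120) = -24 + 8160 = 8136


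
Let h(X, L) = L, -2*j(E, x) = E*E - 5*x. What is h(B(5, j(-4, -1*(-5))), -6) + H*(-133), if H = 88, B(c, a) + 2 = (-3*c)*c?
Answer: -11710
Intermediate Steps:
j(E, x) = -E**2/2 + 5*x/2 (j(E, x) = -(E*E - 5*x)/2 = -(E**2 - 5*x)/2 = -E**2/2 + 5*x/2)
B(c, a) = -2 - 3*c**2 (B(c, a) = -2 + (-3*c)*c = -2 - 3*c**2)
h(B(5, j(-4, -1*(-5))), -6) + H*(-133) = -6 + 88*(-133) = -6 - 11704 = -11710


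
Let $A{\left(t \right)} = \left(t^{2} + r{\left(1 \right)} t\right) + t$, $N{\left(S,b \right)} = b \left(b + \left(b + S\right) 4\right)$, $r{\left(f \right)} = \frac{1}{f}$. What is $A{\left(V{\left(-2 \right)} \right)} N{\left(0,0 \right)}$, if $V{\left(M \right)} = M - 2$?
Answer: $0$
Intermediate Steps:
$V{\left(M \right)} = -2 + M$ ($V{\left(M \right)} = M - 2 = -2 + M$)
$N{\left(S,b \right)} = b \left(4 S + 5 b\right)$ ($N{\left(S,b \right)} = b \left(b + \left(S + b\right) 4\right) = b \left(b + \left(4 S + 4 b\right)\right) = b \left(4 S + 5 b\right)$)
$A{\left(t \right)} = t^{2} + 2 t$ ($A{\left(t \right)} = \left(t^{2} + \frac{t}{1}\right) + t = \left(t^{2} + 1 t\right) + t = \left(t^{2} + t\right) + t = \left(t + t^{2}\right) + t = t^{2} + 2 t$)
$A{\left(V{\left(-2 \right)} \right)} N{\left(0,0 \right)} = \left(-2 - 2\right) \left(2 - 4\right) 0 \left(4 \cdot 0 + 5 \cdot 0\right) = - 4 \left(2 - 4\right) 0 \left(0 + 0\right) = \left(-4\right) \left(-2\right) 0 \cdot 0 = 8 \cdot 0 = 0$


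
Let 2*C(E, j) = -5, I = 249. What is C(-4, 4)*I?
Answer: -1245/2 ≈ -622.50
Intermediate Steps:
C(E, j) = -5/2 (C(E, j) = (1/2)*(-5) = -5/2)
C(-4, 4)*I = -5/2*249 = -1245/2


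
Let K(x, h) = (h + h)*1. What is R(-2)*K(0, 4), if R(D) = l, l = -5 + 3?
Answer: -16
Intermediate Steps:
l = -2
K(x, h) = 2*h (K(x, h) = (2*h)*1 = 2*h)
R(D) = -2
R(-2)*K(0, 4) = -4*4 = -2*8 = -16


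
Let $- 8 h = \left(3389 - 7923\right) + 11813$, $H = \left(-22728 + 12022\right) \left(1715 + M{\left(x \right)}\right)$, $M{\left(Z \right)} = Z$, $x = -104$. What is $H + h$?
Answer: $- \frac{137986207}{8} \approx -1.7248 \cdot 10^{7}$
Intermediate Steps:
$H = -17247366$ ($H = \left(-22728 + 12022\right) \left(1715 - 104\right) = \left(-10706\right) 1611 = -17247366$)
$h = - \frac{7279}{8}$ ($h = - \frac{\left(3389 - 7923\right) + 11813}{8} = - \frac{-4534 + 11813}{8} = \left(- \frac{1}{8}\right) 7279 = - \frac{7279}{8} \approx -909.88$)
$H + h = -17247366 - \frac{7279}{8} = - \frac{137986207}{8}$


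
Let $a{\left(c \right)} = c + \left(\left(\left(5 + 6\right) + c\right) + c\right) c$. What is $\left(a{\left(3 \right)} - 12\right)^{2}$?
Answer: $1764$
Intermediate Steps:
$a{\left(c \right)} = c + c \left(11 + 2 c\right)$ ($a{\left(c \right)} = c + \left(\left(11 + c\right) + c\right) c = c + \left(11 + 2 c\right) c = c + c \left(11 + 2 c\right)$)
$\left(a{\left(3 \right)} - 12\right)^{2} = \left(2 \cdot 3 \left(6 + 3\right) - 12\right)^{2} = \left(2 \cdot 3 \cdot 9 - 12\right)^{2} = \left(54 - 12\right)^{2} = 42^{2} = 1764$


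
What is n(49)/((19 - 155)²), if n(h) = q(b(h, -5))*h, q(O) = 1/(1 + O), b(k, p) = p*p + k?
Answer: 49/1387200 ≈ 3.5323e-5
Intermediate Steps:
b(k, p) = k + p² (b(k, p) = p² + k = k + p²)
n(h) = h/(26 + h) (n(h) = h/(1 + (h + (-5)²)) = h/(1 + (h + 25)) = h/(1 + (25 + h)) = h/(26 + h))
n(49)/((19 - 155)²) = (49/(26 + 49))/((19 - 155)²) = (49/75)/((-136)²) = (49*(1/75))/18496 = (49/75)*(1/18496) = 49/1387200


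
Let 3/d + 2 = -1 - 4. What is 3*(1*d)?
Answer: -9/7 ≈ -1.2857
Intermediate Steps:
d = -3/7 (d = 3/(-2 + (-1 - 4)) = 3/(-2 - 5) = 3/(-7) = 3*(-1/7) = -3/7 ≈ -0.42857)
3*(1*d) = 3*(1*(-3/7)) = 3*(-3/7) = -9/7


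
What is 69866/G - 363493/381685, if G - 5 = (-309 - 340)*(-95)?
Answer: 425382583/2353469710 ≈ 0.18075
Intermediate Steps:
G = 61660 (G = 5 + (-309 - 340)*(-95) = 5 - 649*(-95) = 5 + 61655 = 61660)
69866/G - 363493/381685 = 69866/61660 - 363493/381685 = 69866*(1/61660) - 363493*1/381685 = 34933/30830 - 363493/381685 = 425382583/2353469710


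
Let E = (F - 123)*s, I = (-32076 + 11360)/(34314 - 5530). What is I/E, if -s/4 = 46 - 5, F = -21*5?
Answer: -5179/269072832 ≈ -1.9248e-5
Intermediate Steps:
F = -105
I = -5179/7196 (I = -20716/28784 = -20716*1/28784 = -5179/7196 ≈ -0.71971)
s = -164 (s = -4*(46 - 5) = -4*41 = -164)
E = 37392 (E = (-105 - 123)*(-164) = -228*(-164) = 37392)
I/E = -5179/7196/37392 = -5179/7196*1/37392 = -5179/269072832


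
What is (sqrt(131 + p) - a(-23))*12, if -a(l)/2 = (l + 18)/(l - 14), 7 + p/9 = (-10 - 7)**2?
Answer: 120/37 + 12*sqrt(2669) ≈ 623.19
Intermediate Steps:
p = 2538 (p = -63 + 9*(-10 - 7)**2 = -63 + 9*(-17)**2 = -63 + 9*289 = -63 + 2601 = 2538)
a(l) = -2*(18 + l)/(-14 + l) (a(l) = -2*(l + 18)/(l - 14) = -2*(18 + l)/(-14 + l))
(sqrt(131 + p) - a(-23))*12 = (sqrt(131 + 2538) - 2*(-18 - 1*(-23))/(-14 - 23))*12 = (sqrt(2669) - 2*(-18 + 23)/(-37))*12 = (sqrt(2669) - 2*(-1)*5/37)*12 = (sqrt(2669) - 1*(-10/37))*12 = (sqrt(2669) + 10/37)*12 = (10/37 + sqrt(2669))*12 = 120/37 + 12*sqrt(2669)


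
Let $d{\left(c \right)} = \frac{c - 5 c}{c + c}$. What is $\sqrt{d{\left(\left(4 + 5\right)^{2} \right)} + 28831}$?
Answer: $\sqrt{28829} \approx 169.79$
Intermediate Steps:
$d{\left(c \right)} = -2$ ($d{\left(c \right)} = \frac{\left(-4\right) c}{2 c} = - 4 c \frac{1}{2 c} = -2$)
$\sqrt{d{\left(\left(4 + 5\right)^{2} \right)} + 28831} = \sqrt{-2 + 28831} = \sqrt{28829}$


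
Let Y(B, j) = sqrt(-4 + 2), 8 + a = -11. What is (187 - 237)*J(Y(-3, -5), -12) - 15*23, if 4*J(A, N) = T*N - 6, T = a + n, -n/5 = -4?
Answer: -120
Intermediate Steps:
n = 20 (n = -5*(-4) = 20)
a = -19 (a = -8 - 11 = -19)
T = 1 (T = -19 + 20 = 1)
Y(B, j) = I*sqrt(2) (Y(B, j) = sqrt(-2) = I*sqrt(2))
J(A, N) = -3/2 + N/4 (J(A, N) = (1*N - 6)/4 = (N - 6)/4 = (-6 + N)/4 = -3/2 + N/4)
(187 - 237)*J(Y(-3, -5), -12) - 15*23 = (187 - 237)*(-3/2 + (1/4)*(-12)) - 15*23 = -50*(-3/2 - 3) - 345 = -50*(-9/2) - 345 = 225 - 345 = -120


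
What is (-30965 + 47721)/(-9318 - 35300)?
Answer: -8378/22309 ≈ -0.37554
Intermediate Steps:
(-30965 + 47721)/(-9318 - 35300) = 16756/(-44618) = 16756*(-1/44618) = -8378/22309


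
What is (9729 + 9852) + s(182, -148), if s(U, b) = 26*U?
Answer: 24313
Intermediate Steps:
(9729 + 9852) + s(182, -148) = (9729 + 9852) + 26*182 = 19581 + 4732 = 24313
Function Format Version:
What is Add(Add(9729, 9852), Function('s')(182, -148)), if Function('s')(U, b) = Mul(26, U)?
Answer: 24313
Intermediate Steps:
Add(Add(9729, 9852), Function('s')(182, -148)) = Add(Add(9729, 9852), Mul(26, 182)) = Add(19581, 4732) = 24313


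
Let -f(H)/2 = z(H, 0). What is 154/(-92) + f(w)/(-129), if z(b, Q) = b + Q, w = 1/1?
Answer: -9841/5934 ≈ -1.6584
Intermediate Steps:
w = 1
z(b, Q) = Q + b
f(H) = -2*H (f(H) = -2*(0 + H) = -2*H)
154/(-92) + f(w)/(-129) = 154/(-92) - 2*1/(-129) = 154*(-1/92) - 2*(-1/129) = -77/46 + 2/129 = -9841/5934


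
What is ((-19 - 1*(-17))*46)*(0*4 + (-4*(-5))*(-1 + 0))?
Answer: 1840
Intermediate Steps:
((-19 - 1*(-17))*46)*(0*4 + (-4*(-5))*(-1 + 0)) = ((-19 + 17)*46)*(0 + 20*(-1)) = (-2*46)*(0 - 20) = -92*(-20) = 1840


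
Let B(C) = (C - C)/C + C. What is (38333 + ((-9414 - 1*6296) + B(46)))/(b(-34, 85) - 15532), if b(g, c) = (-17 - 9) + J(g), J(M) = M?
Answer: -22669/15592 ≈ -1.4539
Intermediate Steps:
b(g, c) = -26 + g (b(g, c) = (-17 - 9) + g = -26 + g)
B(C) = C (B(C) = 0/C + C = 0 + C = C)
(38333 + ((-9414 - 1*6296) + B(46)))/(b(-34, 85) - 15532) = (38333 + ((-9414 - 1*6296) + 46))/((-26 - 34) - 15532) = (38333 + ((-9414 - 6296) + 46))/(-60 - 15532) = (38333 + (-15710 + 46))/(-15592) = (38333 - 15664)*(-1/15592) = 22669*(-1/15592) = -22669/15592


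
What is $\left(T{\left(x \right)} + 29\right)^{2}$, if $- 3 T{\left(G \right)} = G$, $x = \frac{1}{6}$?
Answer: $\frac{271441}{324} \approx 837.78$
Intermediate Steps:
$x = \frac{1}{6} \approx 0.16667$
$T{\left(G \right)} = - \frac{G}{3}$
$\left(T{\left(x \right)} + 29\right)^{2} = \left(\left(- \frac{1}{3}\right) \frac{1}{6} + 29\right)^{2} = \left(- \frac{1}{18} + 29\right)^{2} = \left(\frac{521}{18}\right)^{2} = \frac{271441}{324}$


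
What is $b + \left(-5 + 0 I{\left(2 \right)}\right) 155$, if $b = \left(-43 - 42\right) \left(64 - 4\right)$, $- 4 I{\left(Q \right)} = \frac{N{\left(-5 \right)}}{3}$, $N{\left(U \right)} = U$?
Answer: $-5875$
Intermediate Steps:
$I{\left(Q \right)} = \frac{5}{12}$ ($I{\left(Q \right)} = - \frac{\left(-5\right) \frac{1}{3}}{4} = \left(- \frac{1}{4}\right) \left(- \frac{5}{3}\right) = \frac{5}{12}$)
$b = -5100$ ($b = \left(-85\right) 60 = -5100$)
$b + \left(-5 + 0 I{\left(2 \right)}\right) 155 = -5100 + \left(-5 + 0 \cdot \frac{5}{12}\right) 155 = -5100 + \left(-5 + 0\right) 155 = -5100 - 775 = -5875$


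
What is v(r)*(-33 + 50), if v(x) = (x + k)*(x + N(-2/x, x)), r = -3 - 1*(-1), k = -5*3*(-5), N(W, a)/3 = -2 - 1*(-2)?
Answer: -2482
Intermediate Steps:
N(W, a) = 0 (N(W, a) = 3*(-2 - 1*(-2)) = 3*(-2 + 2) = 3*0 = 0)
k = 75 (k = -15*(-5) = 75)
r = -2 (r = -3 + 1 = -2)
v(x) = x*(75 + x) (v(x) = (x + 75)*(x + 0) = (75 + x)*x = x*(75 + x))
v(r)*(-33 + 50) = (-2*(75 - 2))*(-33 + 50) = -2*73*17 = -146*17 = -2482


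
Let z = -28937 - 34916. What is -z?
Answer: 63853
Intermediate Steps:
z = -63853
-z = -1*(-63853) = 63853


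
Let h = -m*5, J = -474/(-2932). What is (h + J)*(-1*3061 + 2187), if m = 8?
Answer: 25522111/733 ≈ 34819.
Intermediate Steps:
J = 237/1466 (J = -474*(-1/2932) = 237/1466 ≈ 0.16166)
h = -40 (h = -1*8*5 = -8*5 = -40)
(h + J)*(-1*3061 + 2187) = (-40 + 237/1466)*(-1*3061 + 2187) = -58403*(-3061 + 2187)/1466 = -58403/1466*(-874) = 25522111/733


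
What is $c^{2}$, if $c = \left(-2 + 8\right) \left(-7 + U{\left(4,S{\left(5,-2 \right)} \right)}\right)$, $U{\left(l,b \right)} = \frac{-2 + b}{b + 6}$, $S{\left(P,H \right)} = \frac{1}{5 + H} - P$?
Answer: $5184$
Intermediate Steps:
$U{\left(l,b \right)} = \frac{-2 + b}{6 + b}$
$c = -72$ ($c = \left(-2 + 8\right) \left(-7 + \frac{-2 + \frac{1 - 25 - \left(-2\right) 5}{5 - 2}}{6 + \frac{1 - 25 - \left(-2\right) 5}{5 - 2}}\right) = 6 \left(-7 + \frac{-2 + \frac{1 - 25 + 10}{3}}{6 + \frac{1 - 25 + 10}{3}}\right) = 6 \left(-7 + \frac{-2 + \frac{1}{3} \left(-14\right)}{6 + \frac{1}{3} \left(-14\right)}\right) = 6 \left(-7 + \frac{-2 - \frac{14}{3}}{6 - \frac{14}{3}}\right) = 6 \left(-7 + \frac{1}{\frac{4}{3}} \left(- \frac{20}{3}\right)\right) = 6 \left(-7 + \frac{3}{4} \left(- \frac{20}{3}\right)\right) = 6 \left(-7 - 5\right) = 6 \left(-12\right) = -72$)
$c^{2} = \left(-72\right)^{2} = 5184$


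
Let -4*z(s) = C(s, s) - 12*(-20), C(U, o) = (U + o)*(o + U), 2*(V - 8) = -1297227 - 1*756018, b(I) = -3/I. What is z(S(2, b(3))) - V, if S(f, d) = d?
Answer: 2053107/2 ≈ 1.0266e+6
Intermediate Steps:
V = -2053229/2 (V = 8 + (-1297227 - 1*756018)/2 = 8 + (-1297227 - 756018)/2 = 8 + (1/2)*(-2053245) = 8 - 2053245/2 = -2053229/2 ≈ -1.0266e+6)
C(U, o) = (U + o)**2 (C(U, o) = (U + o)*(U + o) = (U + o)**2)
z(s) = -60 - s**2 (z(s) = -((s + s)**2 - 12*(-20))/4 = -((2*s)**2 + 240)/4 = -(4*s**2 + 240)/4 = -(240 + 4*s**2)/4 = -60 - s**2)
z(S(2, b(3))) - V = (-60 - (-3/3)**2) - 1*(-2053229/2) = (-60 - (-3*1/3)**2) + 2053229/2 = (-60 - 1*(-1)**2) + 2053229/2 = (-60 - 1*1) + 2053229/2 = (-60 - 1) + 2053229/2 = -61 + 2053229/2 = 2053107/2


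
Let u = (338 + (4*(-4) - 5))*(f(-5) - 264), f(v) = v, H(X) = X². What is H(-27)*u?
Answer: -62164017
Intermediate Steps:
u = -85273 (u = (338 + (4*(-4) - 5))*(-5 - 264) = (338 + (-16 - 5))*(-269) = (338 - 21)*(-269) = 317*(-269) = -85273)
H(-27)*u = (-27)²*(-85273) = 729*(-85273) = -62164017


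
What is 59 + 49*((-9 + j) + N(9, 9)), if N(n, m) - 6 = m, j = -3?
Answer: 206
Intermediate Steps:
N(n, m) = 6 + m
59 + 49*((-9 + j) + N(9, 9)) = 59 + 49*((-9 - 3) + (6 + 9)) = 59 + 49*(-12 + 15) = 59 + 49*3 = 59 + 147 = 206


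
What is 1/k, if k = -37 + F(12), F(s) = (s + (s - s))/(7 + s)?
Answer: -19/691 ≈ -0.027496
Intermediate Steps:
F(s) = s/(7 + s) (F(s) = (s + 0)/(7 + s) = s/(7 + s))
k = -691/19 (k = -37 + 12/(7 + 12) = -37 + 12/19 = -691/19 ≈ -36.368)
1/k = 1/(-691/19) = -19/691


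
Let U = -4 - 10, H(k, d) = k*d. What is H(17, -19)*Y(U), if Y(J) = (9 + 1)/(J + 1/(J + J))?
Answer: 90440/393 ≈ 230.13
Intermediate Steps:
H(k, d) = d*k
U = -14
Y(J) = 10/(J + 1/(2*J))
H(17, -19)*Y(U) = (-19*17)*(20*(-14)/(1 + 2*(-14)**2)) = -6460*(-14)/(1 + 2*196) = -6460*(-14)/(1 + 392) = -6460*(-14)/393 = -323*(-280/393) = 90440/393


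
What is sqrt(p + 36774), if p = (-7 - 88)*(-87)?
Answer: sqrt(45039) ≈ 212.22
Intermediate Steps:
p = 8265 (p = -95*(-87) = 8265)
sqrt(p + 36774) = sqrt(8265 + 36774) = sqrt(45039)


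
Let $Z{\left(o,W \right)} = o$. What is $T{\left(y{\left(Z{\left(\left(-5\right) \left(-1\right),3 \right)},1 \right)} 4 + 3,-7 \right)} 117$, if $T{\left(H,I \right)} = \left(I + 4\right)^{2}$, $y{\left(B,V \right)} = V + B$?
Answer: $1053$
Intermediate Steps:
$y{\left(B,V \right)} = B + V$
$T{\left(H,I \right)} = \left(4 + I\right)^{2}$
$T{\left(y{\left(Z{\left(\left(-5\right) \left(-1\right),3 \right)},1 \right)} 4 + 3,-7 \right)} 117 = \left(4 - 7\right)^{2} \cdot 117 = \left(-3\right)^{2} \cdot 117 = 9 \cdot 117 = 1053$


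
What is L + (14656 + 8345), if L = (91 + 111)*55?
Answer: 34111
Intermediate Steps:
L = 11110 (L = 202*55 = 11110)
L + (14656 + 8345) = 11110 + (14656 + 8345) = 11110 + 23001 = 34111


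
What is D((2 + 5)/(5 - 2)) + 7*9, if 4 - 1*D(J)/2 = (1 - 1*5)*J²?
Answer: 1031/9 ≈ 114.56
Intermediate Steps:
D(J) = 8 + 8*J² (D(J) = 8 - 2*(1 - 1*5)*J² = 8 - 2*(1 - 5)*J² = 8 - (-8)*J² = 8 + 8*J²)
D((2 + 5)/(5 - 2)) + 7*9 = (8 + 8*((2 + 5)/(5 - 2))²) + 7*9 = (8 + 8*(7/3)²) + 63 = (8 + 8*(49/9)) + 63 = (8 + 392/9) + 63 = 464/9 + 63 = 1031/9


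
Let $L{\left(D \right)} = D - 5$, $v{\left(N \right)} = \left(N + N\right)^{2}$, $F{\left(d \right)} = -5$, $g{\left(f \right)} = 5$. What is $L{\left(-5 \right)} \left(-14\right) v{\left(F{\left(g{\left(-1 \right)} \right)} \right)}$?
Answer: $14000$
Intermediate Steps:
$v{\left(N \right)} = 4 N^{2}$ ($v{\left(N \right)} = \left(2 N\right)^{2} = 4 N^{2}$)
$L{\left(D \right)} = -5 + D$
$L{\left(-5 \right)} \left(-14\right) v{\left(F{\left(g{\left(-1 \right)} \right)} \right)} = \left(-5 - 5\right) \left(-14\right) 4 \left(-5\right)^{2} = \left(-10\right) \left(-14\right) 4 \cdot 25 = 140 \cdot 100 = 14000$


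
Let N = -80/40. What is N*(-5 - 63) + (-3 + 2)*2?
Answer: 134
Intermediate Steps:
N = -2 (N = -80*1/40 = -2)
N*(-5 - 63) + (-3 + 2)*2 = -2*(-5 - 63) + (-3 + 2)*2 = -2*(-68) - 1*2 = 136 - 2 = 134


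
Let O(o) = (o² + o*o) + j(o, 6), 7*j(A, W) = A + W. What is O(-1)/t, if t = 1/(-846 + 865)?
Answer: 361/7 ≈ 51.571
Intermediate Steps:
j(A, W) = A/7 + W/7 (j(A, W) = (A + W)/7 = A/7 + W/7)
O(o) = 6/7 + 2*o² + o/7 (O(o) = (o² + o*o) + (o/7 + (⅐)*6) = (o² + o²) + (o/7 + 6/7) = 2*o² + (6/7 + o/7) = 6/7 + 2*o² + o/7)
t = 1/19 ≈ 0.052632
O(-1)/t = (6/7 + 2*(-1)² + (⅐)*(-1))/(1/19) = (6/7 + 2*1 - ⅐)*19 = (6/7 + 2 - ⅐)*19 = (19/7)*19 = 361/7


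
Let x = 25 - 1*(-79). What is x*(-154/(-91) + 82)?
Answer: 8704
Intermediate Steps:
x = 104 (x = 25 + 79 = 104)
x*(-154/(-91) + 82) = 104*(-154/(-91) + 82) = 104*(-154*(-1/91) + 82) = 104*(22/13 + 82) = 104*(1088/13) = 8704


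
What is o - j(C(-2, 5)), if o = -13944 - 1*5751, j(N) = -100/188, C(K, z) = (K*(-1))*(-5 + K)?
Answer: -925640/47 ≈ -19694.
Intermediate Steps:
C(K, z) = -K*(-5 + K) (C(K, z) = (-K)*(-5 + K) = -K*(-5 + K))
j(N) = -25/47 (j(N) = -100*1/188 = -25/47)
o = -19695 (o = -13944 - 5751 = -19695)
o - j(C(-2, 5)) = -19695 - 1*(-25/47) = -19695 + 25/47 = -925640/47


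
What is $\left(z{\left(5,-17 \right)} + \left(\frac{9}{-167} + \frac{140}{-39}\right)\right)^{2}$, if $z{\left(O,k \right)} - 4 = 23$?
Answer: $\frac{23140494400}{42419169} \approx 545.52$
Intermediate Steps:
$z{\left(O,k \right)} = 27$ ($z{\left(O,k \right)} = 4 + 23 = 27$)
$\left(z{\left(5,-17 \right)} + \left(\frac{9}{-167} + \frac{140}{-39}\right)\right)^{2} = \left(27 + \left(\frac{9}{-167} + \frac{140}{-39}\right)\right)^{2} = \left(27 + \left(9 \left(- \frac{1}{167}\right) + 140 \left(- \frac{1}{39}\right)\right)\right)^{2} = \left(27 - \frac{23731}{6513}\right)^{2} = \left(\frac{152120}{6513}\right)^{2} = \frac{23140494400}{42419169}$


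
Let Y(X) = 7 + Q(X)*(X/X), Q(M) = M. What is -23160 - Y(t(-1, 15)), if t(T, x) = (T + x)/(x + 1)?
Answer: -185343/8 ≈ -23168.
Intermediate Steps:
t(T, x) = (T + x)/(1 + x)
Y(X) = 7 + X (Y(X) = 7 + X*(X/X) = 7 + X*1 = 7 + X)
-23160 - Y(t(-1, 15)) = -23160 - (7 + (-1 + 15)/(1 + 15)) = -23160 - (7 + 14/16) = -23160 - (7 + (1/16)*14) = -23160 - (7 + 7/8) = -23160 - 1*63/8 = -23160 - 63/8 = -185343/8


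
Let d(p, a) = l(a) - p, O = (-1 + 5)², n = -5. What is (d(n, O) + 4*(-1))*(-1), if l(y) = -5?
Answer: 4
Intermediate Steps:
O = 16 (O = 4² = 16)
d(p, a) = -5 - p
(d(n, O) + 4*(-1))*(-1) = ((-5 - 1*(-5)) + 4*(-1))*(-1) = ((-5 + 5) - 4)*(-1) = (0 - 4)*(-1) = -4*(-1) = 4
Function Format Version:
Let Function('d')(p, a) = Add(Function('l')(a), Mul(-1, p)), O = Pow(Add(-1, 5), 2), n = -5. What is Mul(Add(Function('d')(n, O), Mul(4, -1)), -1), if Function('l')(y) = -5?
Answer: 4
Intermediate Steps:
O = 16 (O = Pow(4, 2) = 16)
Function('d')(p, a) = Add(-5, Mul(-1, p))
Mul(Add(Function('d')(n, O), Mul(4, -1)), -1) = Mul(Add(Add(-5, Mul(-1, -5)), Mul(4, -1)), -1) = Mul(Add(Add(-5, 5), -4), -1) = Mul(Add(0, -4), -1) = Mul(-4, -1) = 4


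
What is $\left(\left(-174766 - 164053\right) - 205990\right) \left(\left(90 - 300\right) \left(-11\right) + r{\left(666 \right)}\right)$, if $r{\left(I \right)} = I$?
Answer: $-1621351584$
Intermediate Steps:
$\left(\left(-174766 - 164053\right) - 205990\right) \left(\left(90 - 300\right) \left(-11\right) + r{\left(666 \right)}\right) = \left(\left(-174766 - 164053\right) - 205990\right) \left(\left(90 - 300\right) \left(-11\right) + 666\right) = \left(\left(-174766 - 164053\right) - 205990\right) \left(\left(-210\right) \left(-11\right) + 666\right) = \left(-338819 - 205990\right) \left(2310 + 666\right) = \left(-544809\right) 2976 = -1621351584$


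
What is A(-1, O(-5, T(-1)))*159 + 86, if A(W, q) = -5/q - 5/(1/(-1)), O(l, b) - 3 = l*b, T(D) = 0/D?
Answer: 616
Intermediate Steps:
T(D) = 0
O(l, b) = 3 + b*l (O(l, b) = 3 + l*b = 3 + b*l)
A(W, q) = 5 - 5/q (A(W, q) = -5/q - 5/(-1) = -5/q - 5*(-1) = -5/q + 5 = 5 - 5/q)
A(-1, O(-5, T(-1)))*159 + 86 = (5 - 5/(3 + 0*(-5)))*159 + 86 = (5 - 5/(3 + 0))*159 + 86 = (5 - 5/3)*159 + 86 = (10/3)*159 + 86 = 530 + 86 = 616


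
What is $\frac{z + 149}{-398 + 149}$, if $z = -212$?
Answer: $\frac{21}{83} \approx 0.25301$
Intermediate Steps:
$\frac{z + 149}{-398 + 149} = \frac{-212 + 149}{-398 + 149} = - \frac{63}{-249} = \left(-63\right) \left(- \frac{1}{249}\right) = \frac{21}{83}$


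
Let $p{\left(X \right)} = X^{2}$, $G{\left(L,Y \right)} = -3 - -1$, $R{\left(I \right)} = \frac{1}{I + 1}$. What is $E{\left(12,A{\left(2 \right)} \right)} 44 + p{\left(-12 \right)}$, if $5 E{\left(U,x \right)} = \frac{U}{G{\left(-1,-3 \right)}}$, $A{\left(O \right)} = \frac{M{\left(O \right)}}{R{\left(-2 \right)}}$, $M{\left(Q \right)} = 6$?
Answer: $\frac{456}{5} \approx 91.2$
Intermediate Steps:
$R{\left(I \right)} = \frac{1}{1 + I}$
$G{\left(L,Y \right)} = -2$ ($G{\left(L,Y \right)} = -3 + 1 = -2$)
$A{\left(O \right)} = -6$ ($A{\left(O \right)} = \frac{6}{\frac{1}{1 - 2}} = \frac{6}{\frac{1}{-1}} = \frac{6}{-1} = 6 \left(-1\right) = -6$)
$E{\left(U,x \right)} = - \frac{U}{10}$ ($E{\left(U,x \right)} = \frac{U \frac{1}{-2}}{5} = \frac{U \left(- \frac{1}{2}\right)}{5} = \frac{\left(- \frac{1}{2}\right) U}{5} = - \frac{U}{10}$)
$E{\left(12,A{\left(2 \right)} \right)} 44 + p{\left(-12 \right)} = \left(- \frac{1}{10}\right) 12 \cdot 44 + \left(-12\right)^{2} = \left(- \frac{6}{5}\right) 44 + 144 = - \frac{264}{5} + 144 = \frac{456}{5}$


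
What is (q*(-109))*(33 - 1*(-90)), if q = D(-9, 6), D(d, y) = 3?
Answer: -40221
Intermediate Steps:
q = 3
(q*(-109))*(33 - 1*(-90)) = (3*(-109))*(33 - 1*(-90)) = -327*(33 + 90) = -327*123 = -40221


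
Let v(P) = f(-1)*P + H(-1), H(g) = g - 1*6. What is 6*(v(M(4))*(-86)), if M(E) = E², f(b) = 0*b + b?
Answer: 11868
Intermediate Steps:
f(b) = b (f(b) = 0 + b = b)
H(g) = -6 + g (H(g) = g - 6 = -6 + g)
v(P) = -7 - P (v(P) = -P + (-6 - 1) = -P - 7 = -7 - P)
6*(v(M(4))*(-86)) = 6*((-7 - 1*4²)*(-86)) = 6*((-7 - 1*16)*(-86)) = 6*((-7 - 16)*(-86)) = 6*(-23*(-86)) = 6*1978 = 11868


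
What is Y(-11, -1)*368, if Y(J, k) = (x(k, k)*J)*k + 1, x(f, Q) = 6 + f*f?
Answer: 28704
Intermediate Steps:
x(f, Q) = 6 + f**2
Y(J, k) = 1 + J*k*(6 + k**2) (Y(J, k) = ((6 + k**2)*J)*k + 1 = (J*(6 + k**2))*k + 1 = J*k*(6 + k**2) + 1 = 1 + J*k*(6 + k**2))
Y(-11, -1)*368 = (1 - 11*(-1)*(6 + (-1)**2))*368 = (1 - 11*(-1)*(6 + 1))*368 = (1 - 11*(-1)*7)*368 = (1 + 77)*368 = 78*368 = 28704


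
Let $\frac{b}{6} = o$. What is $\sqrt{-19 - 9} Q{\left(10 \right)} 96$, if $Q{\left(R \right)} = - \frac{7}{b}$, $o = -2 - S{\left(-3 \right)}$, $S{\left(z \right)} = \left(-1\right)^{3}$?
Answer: $224 i \sqrt{7} \approx 592.65 i$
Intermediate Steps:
$S{\left(z \right)} = -1$
$o = -1$ ($o = -2 - -1 = -2 + 1 = -1$)
$b = -6$ ($b = 6 \left(-1\right) = -6$)
$Q{\left(R \right)} = \frac{7}{6}$ ($Q{\left(R \right)} = - \frac{7}{-6} = \left(-7\right) \left(- \frac{1}{6}\right) = \frac{7}{6}$)
$\sqrt{-19 - 9} Q{\left(10 \right)} 96 = \sqrt{-19 - 9} \cdot \frac{7}{6} \cdot 96 = \sqrt{-28} \cdot \frac{7}{6} \cdot 96 = 2 i \sqrt{7} \cdot \frac{7}{6} \cdot 96 = \frac{7 i \sqrt{7}}{3} \cdot 96 = 224 i \sqrt{7}$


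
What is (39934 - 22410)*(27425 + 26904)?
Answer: 952061396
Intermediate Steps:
(39934 - 22410)*(27425 + 26904) = 17524*54329 = 952061396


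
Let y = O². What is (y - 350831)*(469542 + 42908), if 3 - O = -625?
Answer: 22318734850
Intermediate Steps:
O = 628 (O = 3 - 1*(-625) = 3 + 625 = 628)
y = 394384 (y = 628² = 394384)
(y - 350831)*(469542 + 42908) = (394384 - 350831)*(469542 + 42908) = 43553*512450 = 22318734850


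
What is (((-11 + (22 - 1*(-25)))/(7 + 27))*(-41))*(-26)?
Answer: 19188/17 ≈ 1128.7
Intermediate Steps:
(((-11 + (22 - 1*(-25)))/(7 + 27))*(-41))*(-26) = (((-11 + (22 + 25))/34)*(-41))*(-26) = (((-11 + 47)*(1/34))*(-41))*(-26) = ((36*(1/34))*(-41))*(-26) = ((18/17)*(-41))*(-26) = -738/17*(-26) = 19188/17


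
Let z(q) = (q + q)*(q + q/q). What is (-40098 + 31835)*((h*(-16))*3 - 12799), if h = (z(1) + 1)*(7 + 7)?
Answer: 133521817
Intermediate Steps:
z(q) = 2*q*(1 + q) (z(q) = (2*q)*(q + 1) = (2*q)*(1 + q) = 2*q*(1 + q))
h = 70 (h = (2*1*(1 + 1) + 1)*(7 + 7) = (2*1*2 + 1)*14 = (4 + 1)*14 = 5*14 = 70)
(-40098 + 31835)*((h*(-16))*3 - 12799) = (-40098 + 31835)*((70*(-16))*3 - 12799) = -8263*(-1120*3 - 12799) = -8263*(-3360 - 12799) = -8263*(-16159) = 133521817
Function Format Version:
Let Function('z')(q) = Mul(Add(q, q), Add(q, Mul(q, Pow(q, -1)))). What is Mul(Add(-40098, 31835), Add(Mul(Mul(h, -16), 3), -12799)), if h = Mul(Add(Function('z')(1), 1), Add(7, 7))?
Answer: 133521817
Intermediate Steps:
Function('z')(q) = Mul(2, q, Add(1, q)) (Function('z')(q) = Mul(Mul(2, q), Add(q, 1)) = Mul(Mul(2, q), Add(1, q)) = Mul(2, q, Add(1, q)))
h = 70 (h = Mul(Add(Mul(2, 1, Add(1, 1)), 1), Add(7, 7)) = Mul(Add(Mul(2, 1, 2), 1), 14) = Mul(Add(4, 1), 14) = Mul(5, 14) = 70)
Mul(Add(-40098, 31835), Add(Mul(Mul(h, -16), 3), -12799)) = Mul(Add(-40098, 31835), Add(Mul(Mul(70, -16), 3), -12799)) = Mul(-8263, Add(Mul(-1120, 3), -12799)) = Mul(-8263, Add(-3360, -12799)) = Mul(-8263, -16159) = 133521817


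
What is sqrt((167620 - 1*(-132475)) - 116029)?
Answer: sqrt(184066) ≈ 429.03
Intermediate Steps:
sqrt((167620 - 1*(-132475)) - 116029) = sqrt((167620 + 132475) - 116029) = sqrt(300095 - 116029) = sqrt(184066)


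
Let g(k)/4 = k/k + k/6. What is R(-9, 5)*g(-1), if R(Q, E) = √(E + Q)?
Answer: 20*I/3 ≈ 6.6667*I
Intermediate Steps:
g(k) = 4 + 2*k/3 (g(k) = 4*(k/k + k/6) = 4*(1 + k*(⅙)) = 4*(1 + k/6) = 4 + 2*k/3)
R(-9, 5)*g(-1) = √(5 - 9)*(4 + (⅔)*(-1)) = √(-4)*(4 - ⅔) = (2*I)*(10/3) = 20*I/3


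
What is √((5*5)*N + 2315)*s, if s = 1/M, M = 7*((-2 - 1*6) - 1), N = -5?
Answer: -√2190/63 ≈ -0.74282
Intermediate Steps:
M = -63 (M = 7*((-2 - 6) - 1) = 7*(-8 - 1) = 7*(-9) = -63)
s = -1/63 (s = 1/(-63) = -1/63 ≈ -0.015873)
√((5*5)*N + 2315)*s = √((5*5)*(-5) + 2315)*(-1/63) = √(25*(-5) + 2315)*(-1/63) = √(-125 + 2315)*(-1/63) = √2190*(-1/63) = -√2190/63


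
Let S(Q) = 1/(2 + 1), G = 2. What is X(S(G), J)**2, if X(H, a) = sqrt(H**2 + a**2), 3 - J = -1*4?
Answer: 442/9 ≈ 49.111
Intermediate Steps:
J = 7 (J = 3 - (-1)*4 = 3 - 1*(-4) = 3 + 4 = 7)
S(Q) = 1/3
X(S(G), J)**2 = (sqrt((1/3)**2 + 7**2))**2 = (sqrt(1/9 + 49))**2 = (sqrt(442/9))**2 = (sqrt(442)/3)**2 = 442/9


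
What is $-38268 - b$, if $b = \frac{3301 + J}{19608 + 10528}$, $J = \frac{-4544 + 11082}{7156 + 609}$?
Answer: $- \frac{8954968777523}{234006040} \approx -38268.0$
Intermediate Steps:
$J = \frac{6538}{7765} \approx 0.84198$
$b = \frac{25638803}{234006040}$ ($b = \frac{3301 + \frac{6538}{7765}}{19608 + 10528} = \frac{25638803}{7765 \cdot 30136} = \frac{25638803}{7765} \cdot \frac{1}{30136} = \frac{25638803}{234006040} \approx 0.10956$)
$-38268 - b = -38268 - \frac{25638803}{234006040} = - \frac{8954968777523}{234006040}$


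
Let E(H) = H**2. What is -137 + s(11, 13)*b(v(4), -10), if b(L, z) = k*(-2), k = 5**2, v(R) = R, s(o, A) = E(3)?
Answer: -587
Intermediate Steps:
s(o, A) = 9 (s(o, A) = 3**2 = 9)
k = 25
b(L, z) = -50 (b(L, z) = 25*(-2) = -50)
-137 + s(11, 13)*b(v(4), -10) = -137 + 9*(-50) = -137 - 450 = -587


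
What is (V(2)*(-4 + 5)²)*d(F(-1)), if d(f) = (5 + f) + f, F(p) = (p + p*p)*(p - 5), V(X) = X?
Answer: 10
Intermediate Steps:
F(p) = (-5 + p)*(p + p²) (F(p) = (p + p²)*(-5 + p) = (-5 + p)*(p + p²))
d(f) = 5 + 2*f
(V(2)*(-4 + 5)²)*d(F(-1)) = (2*(-4 + 5)²)*(5 + 2*(-(-5 + (-1)² - 4*(-1)))) = (2*1²)*(5 + 2*(-(-5 + 1 + 4))) = (2*1)*(5 + 2*(-1*0)) = 2*(5 + 2*0) = 2*(5 + 0) = 2*5 = 10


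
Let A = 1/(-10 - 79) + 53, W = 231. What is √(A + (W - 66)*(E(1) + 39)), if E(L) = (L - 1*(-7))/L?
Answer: √61847079/89 ≈ 88.363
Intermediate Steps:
E(L) = (7 + L)/L (E(L) = (L + 7)/L = (7 + L)/L)
A = 4716/89 (A = 1/(-89) + 53 = -1/89 + 53 = 4716/89 ≈ 52.989)
√(A + (W - 66)*(E(1) + 39)) = √(4716/89 + (231 - 66)*((7 + 1)/1 + 39)) = √(4716/89 + 165*(1*8 + 39)) = √(4716/89 + 165*(8 + 39)) = √(4716/89 + 165*47) = √(4716/89 + 7755) = √(694911/89) = √61847079/89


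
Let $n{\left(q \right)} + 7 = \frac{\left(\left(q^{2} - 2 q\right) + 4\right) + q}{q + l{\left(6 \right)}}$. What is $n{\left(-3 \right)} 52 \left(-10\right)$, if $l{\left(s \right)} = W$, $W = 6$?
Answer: $\frac{2600}{3} \approx 866.67$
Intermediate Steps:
$l{\left(s \right)} = 6$
$n{\left(q \right)} = -7 + \frac{4 + q^{2} - q}{6 + q}$ ($n{\left(q \right)} = -7 + \frac{\left(\left(q^{2} - 2 q\right) + 4\right) + q}{q + 6} = -7 + \frac{\left(4 + q^{2} - 2 q\right) + q}{6 + q} = -7 + \frac{4 + q^{2} - q}{6 + q}$)
$n{\left(-3 \right)} 52 \left(-10\right) = \frac{-38 + \left(-3\right)^{2} - -24}{6 - 3} \cdot 52 \left(-10\right) = \frac{-38 + 9 + 24}{3} \left(-520\right) = \frac{1}{3} \left(-5\right) \left(-520\right) = \left(- \frac{5}{3}\right) \left(-520\right) = \frac{2600}{3}$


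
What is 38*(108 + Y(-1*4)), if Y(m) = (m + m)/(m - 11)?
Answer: 61864/15 ≈ 4124.3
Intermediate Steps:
Y(m) = 2*m/(-11 + m) (Y(m) = (2*m)/(-11 + m) = 2*m/(-11 + m))
38*(108 + Y(-1*4)) = 38*(108 + 2*(-1*4)/(-11 - 1*4)) = 38*(108 + 2*(-4)/(-11 - 4)) = 38*(108 + 2*(-4)/(-15)) = 38*(108 + 2*(-4)*(-1/15)) = 38*(108 + 8/15) = 38*(1628/15) = 61864/15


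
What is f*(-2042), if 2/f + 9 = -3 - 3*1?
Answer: 4084/15 ≈ 272.27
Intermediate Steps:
f = -2/15 (f = 2/(-9 + (-3 - 3*1)) = 2/(-9 + (-3 - 3)) = 2/(-9 - 6) = 2/(-15) = 2*(-1/15) = -2/15 ≈ -0.13333)
f*(-2042) = -2/15*(-2042) = 4084/15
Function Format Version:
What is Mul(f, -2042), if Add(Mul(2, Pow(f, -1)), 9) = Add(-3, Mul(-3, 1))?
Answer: Rational(4084, 15) ≈ 272.27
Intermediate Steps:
f = Rational(-2, 15) (f = Mul(2, Pow(Add(-9, Add(-3, Mul(-3, 1))), -1)) = Mul(2, Pow(Add(-9, Add(-3, -3)), -1)) = Mul(2, Pow(Add(-9, -6), -1)) = Mul(2, Pow(-15, -1)) = Mul(2, Rational(-1, 15)) = Rational(-2, 15) ≈ -0.13333)
Mul(f, -2042) = Mul(Rational(-2, 15), -2042) = Rational(4084, 15)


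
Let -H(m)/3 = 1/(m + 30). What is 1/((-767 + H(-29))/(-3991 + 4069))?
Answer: -39/385 ≈ -0.10130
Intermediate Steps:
H(m) = -3/(30 + m) (H(m) = -3/(m + 30) = -3/(30 + m))
1/((-767 + H(-29))/(-3991 + 4069)) = 1/((-767 - 3/(30 - 29))/(-3991 + 4069)) = 1/((-767 - 3/1)/78) = 1/((-767 - 3*1)*(1/78)) = 1/((-767 - 3)*(1/78)) = 1/(-770*1/78) = 1/(-385/39) = -39/385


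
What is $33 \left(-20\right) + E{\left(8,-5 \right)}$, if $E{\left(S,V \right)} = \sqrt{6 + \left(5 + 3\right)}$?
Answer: $-660 + \sqrt{14} \approx -656.26$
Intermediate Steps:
$E{\left(S,V \right)} = \sqrt{14}$ ($E{\left(S,V \right)} = \sqrt{6 + 8} = \sqrt{14}$)
$33 \left(-20\right) + E{\left(8,-5 \right)} = 33 \left(-20\right) + \sqrt{14} = -660 + \sqrt{14}$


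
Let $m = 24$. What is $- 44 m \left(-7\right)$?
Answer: $7392$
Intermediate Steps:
$- 44 m \left(-7\right) = \left(-44\right) 24 \left(-7\right) = \left(-1056\right) \left(-7\right) = 7392$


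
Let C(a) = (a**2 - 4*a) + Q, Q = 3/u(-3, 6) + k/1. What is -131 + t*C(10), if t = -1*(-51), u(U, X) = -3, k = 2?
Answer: 2980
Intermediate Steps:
Q = 1 (Q = 3/(-3) + 2/1 = 3*(-1/3) + 2*1 = -1 + 2 = 1)
t = 51
C(a) = 1 + a**2 - 4*a (C(a) = (a**2 - 4*a) + 1 = 1 + a**2 - 4*a)
-131 + t*C(10) = -131 + 51*(1 + 10**2 - 4*10) = -131 + 51*(1 + 100 - 40) = -131 + 51*61 = -131 + 3111 = 2980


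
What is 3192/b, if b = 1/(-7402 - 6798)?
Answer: -45326400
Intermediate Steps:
b = -1/14200 (b = 1/(-14200) = -1/14200 ≈ -7.0423e-5)
3192/b = 3192/(-1/14200) = 3192*(-14200) = -45326400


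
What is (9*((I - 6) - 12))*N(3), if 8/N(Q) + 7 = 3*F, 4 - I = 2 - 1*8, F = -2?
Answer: 576/13 ≈ 44.308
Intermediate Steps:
I = 10 (I = 4 - (2 - 1*8) = 4 - (2 - 8) = 4 - 1*(-6) = 4 + 6 = 10)
N(Q) = -8/13 (N(Q) = 8/(-7 + 3*(-2)) = 8/(-7 - 6) = 8/(-13) = 8*(-1/13) = -8/13)
(9*((I - 6) - 12))*N(3) = (9*((10 - 6) - 12))*(-8/13) = (9*(4 - 12))*(-8/13) = (9*(-8))*(-8/13) = -72*(-8/13) = 576/13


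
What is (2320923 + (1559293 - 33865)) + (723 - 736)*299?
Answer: 3842464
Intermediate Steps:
(2320923 + (1559293 - 33865)) + (723 - 736)*299 = (2320923 + 1525428) - 13*299 = 3846351 - 3887 = 3842464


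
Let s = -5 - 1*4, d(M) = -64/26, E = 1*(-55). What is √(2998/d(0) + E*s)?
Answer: I*√11567/4 ≈ 26.888*I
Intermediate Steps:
E = -55
d(M) = -32/13 (d(M) = -64*1/26 = -32/13)
s = -9 (s = -5 - 4 = -9)
√(2998/d(0) + E*s) = √(2998/(-32/13) - 55*(-9)) = √(2998*(-13/32) + 495) = √(-19487/16 + 495) = √(-11567/16) = I*√11567/4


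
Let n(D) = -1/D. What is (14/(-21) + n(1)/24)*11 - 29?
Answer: -883/24 ≈ -36.792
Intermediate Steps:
(14/(-21) + n(1)/24)*11 - 29 = (14/(-21) - 1/1/24)*11 - 29 = (14*(-1/21) - 1*1*(1/24))*11 - 29 = (-2/3 - 1*1/24)*11 - 29 = (-2/3 - 1/24)*11 - 29 = -17/24*11 - 29 = -187/24 - 29 = -883/24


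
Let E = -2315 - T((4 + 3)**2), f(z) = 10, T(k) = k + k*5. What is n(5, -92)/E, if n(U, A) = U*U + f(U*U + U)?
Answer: -35/2609 ≈ -0.013415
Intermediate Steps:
T(k) = 6*k (T(k) = k + 5*k = 6*k)
n(U, A) = 10 + U**2 (n(U, A) = U*U + 10 = U**2 + 10 = 10 + U**2)
E = -2609 (E = -2315 - 6*(4 + 3)**2 = -2315 - 6*7**2 = -2315 - 6*49 = -2315 - 1*294 = -2315 - 294 = -2609)
n(5, -92)/E = (10 + 5**2)/(-2609) = (10 + 25)*(-1/2609) = 35*(-1/2609) = -35/2609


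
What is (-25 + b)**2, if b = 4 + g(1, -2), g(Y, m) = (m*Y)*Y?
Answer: 529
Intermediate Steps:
g(Y, m) = m*Y**2 (g(Y, m) = (Y*m)*Y = m*Y**2)
b = 2 (b = 4 - 2*1**2 = 4 - 2*1 = 4 - 2 = 2)
(-25 + b)**2 = (-25 + 2)**2 = (-23)**2 = 529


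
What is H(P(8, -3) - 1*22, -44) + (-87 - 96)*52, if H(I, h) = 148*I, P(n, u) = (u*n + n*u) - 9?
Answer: -21208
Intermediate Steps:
P(n, u) = -9 + 2*n*u (P(n, u) = (n*u + n*u) - 9 = 2*n*u - 9 = -9 + 2*n*u)
H(P(8, -3) - 1*22, -44) + (-87 - 96)*52 = 148*((-9 + 2*8*(-3)) - 1*22) + (-87 - 96)*52 = 148*((-9 - 48) - 22) - 183*52 = 148*(-57 - 22) - 9516 = 148*(-79) - 9516 = -11692 - 9516 = -21208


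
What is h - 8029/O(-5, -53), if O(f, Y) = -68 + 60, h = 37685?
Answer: 309509/8 ≈ 38689.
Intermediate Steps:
O(f, Y) = -8
h - 8029/O(-5, -53) = 37685 - 8029/(-8) = 37685 - 8029*(-⅛) = 37685 + 8029/8 = 309509/8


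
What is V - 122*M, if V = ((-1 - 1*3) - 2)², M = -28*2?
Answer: 6868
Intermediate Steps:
M = -56
V = 36 (V = ((-1 - 3) - 2)² = (-4 - 2)² = (-6)² = 36)
V - 122*M = 36 - 122*(-56) = 36 + 6832 = 6868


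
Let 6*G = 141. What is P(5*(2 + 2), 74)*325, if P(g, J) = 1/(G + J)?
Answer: 10/3 ≈ 3.3333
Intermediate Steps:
G = 47/2 (G = (⅙)*141 = 47/2 ≈ 23.500)
P(g, J) = 1/(47/2 + J)
P(5*(2 + 2), 74)*325 = (2/(47 + 2*74))*325 = (2/(47 + 148))*325 = (2/195)*325 = 10/3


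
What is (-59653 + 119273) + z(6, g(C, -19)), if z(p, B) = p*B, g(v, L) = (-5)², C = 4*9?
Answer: 59770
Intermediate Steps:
C = 36
g(v, L) = 25
z(p, B) = B*p
(-59653 + 119273) + z(6, g(C, -19)) = (-59653 + 119273) + 25*6 = 59620 + 150 = 59770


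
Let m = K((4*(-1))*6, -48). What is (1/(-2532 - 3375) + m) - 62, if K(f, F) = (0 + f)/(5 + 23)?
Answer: -2599087/41349 ≈ -62.857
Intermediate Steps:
K(f, F) = f/28
m = -6/7 (m = ((4*(-1))*6)/28 = (-4*6)/28 = (1/28)*(-24) = -6/7 ≈ -0.85714)
(1/(-2532 - 3375) + m) - 62 = (1/(-2532 - 3375) - 6/7) - 62 = (1/(-5907) - 6/7) - 62 = (-1/5907 - 6/7) - 62 = -35449/41349 - 62 = -2599087/41349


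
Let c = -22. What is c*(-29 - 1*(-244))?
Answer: -4730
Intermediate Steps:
c*(-29 - 1*(-244)) = -22*(-29 - 1*(-244)) = -22*(-29 + 244) = -22*215 = -4730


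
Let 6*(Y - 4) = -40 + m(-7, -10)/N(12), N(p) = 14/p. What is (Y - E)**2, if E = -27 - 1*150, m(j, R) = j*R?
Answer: 305809/9 ≈ 33979.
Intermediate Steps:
m(j, R) = R*j
E = -177 (E = -27 - 150 = -177)
Y = 22/3 (Y = 4 + (-40 + (-10*(-7))/((14/12)))/6 = 4 + (-40 + 70/((14*(1/12))))/6 = 4 + (-40 + 70/(7/6))/6 = 4 + (-40 + 70*(6/7))/6 = 4 + (-40 + 60)/6 = 4 + (1/6)*20 = 4 + 10/3 = 22/3 ≈ 7.3333)
(Y - E)**2 = (22/3 - 1*(-177))**2 = (22/3 + 177)**2 = (553/3)**2 = 305809/9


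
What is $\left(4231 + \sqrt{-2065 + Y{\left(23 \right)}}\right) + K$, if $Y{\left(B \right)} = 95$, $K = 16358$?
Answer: $20589 + i \sqrt{1970} \approx 20589.0 + 44.385 i$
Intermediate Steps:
$\left(4231 + \sqrt{-2065 + Y{\left(23 \right)}}\right) + K = \left(4231 + \sqrt{-2065 + 95}\right) + 16358 = \left(4231 + \sqrt{-1970}\right) + 16358 = \left(4231 + i \sqrt{1970}\right) + 16358 = 20589 + i \sqrt{1970}$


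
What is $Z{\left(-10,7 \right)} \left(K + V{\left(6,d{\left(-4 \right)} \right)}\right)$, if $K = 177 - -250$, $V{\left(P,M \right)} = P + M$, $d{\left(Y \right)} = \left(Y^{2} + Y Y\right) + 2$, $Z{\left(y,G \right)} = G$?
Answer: $3269$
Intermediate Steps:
$d{\left(Y \right)} = 2 + 2 Y^{2}$ ($d{\left(Y \right)} = \left(Y^{2} + Y^{2}\right) + 2 = 2 Y^{2} + 2 = 2 + 2 Y^{2}$)
$V{\left(P,M \right)} = M + P$
$K = 427$ ($K = 177 + 250 = 427$)
$Z{\left(-10,7 \right)} \left(K + V{\left(6,d{\left(-4 \right)} \right)}\right) = 7 \left(427 + \left(\left(2 + 2 \left(-4\right)^{2}\right) + 6\right)\right) = 7 \left(427 + \left(\left(2 + 2 \cdot 16\right) + 6\right)\right) = 7 \left(427 + \left(\left(2 + 32\right) + 6\right)\right) = 7 \left(427 + \left(34 + 6\right)\right) = 7 \left(427 + 40\right) = 7 \cdot 467 = 3269$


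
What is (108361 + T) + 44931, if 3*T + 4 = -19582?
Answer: 440290/3 ≈ 1.4676e+5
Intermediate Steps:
T = -19586/3 (T = -4/3 + (⅓)*(-19582) = -4/3 - 19582/3 = -19586/3 ≈ -6528.7)
(108361 + T) + 44931 = (108361 - 19586/3) + 44931 = 305497/3 + 44931 = 440290/3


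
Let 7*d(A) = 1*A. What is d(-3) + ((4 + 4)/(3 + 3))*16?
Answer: 439/21 ≈ 20.905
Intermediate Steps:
d(A) = A/7 (d(A) = (1*A)/7 = A/7)
d(-3) + ((4 + 4)/(3 + 3))*16 = (⅐)*(-3) + ((4 + 4)/(3 + 3))*16 = -3/7 + (8/6)*16 = -3/7 + ((⅙)*8)*16 = -3/7 + (4/3)*16 = -3/7 + 64/3 = 439/21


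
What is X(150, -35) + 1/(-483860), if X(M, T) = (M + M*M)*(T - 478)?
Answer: -5622187077001/483860 ≈ -1.1619e+7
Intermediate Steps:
X(M, T) = (-478 + T)*(M + M**2) (X(M, T) = (M + M**2)*(-478 + T) = (-478 + T)*(M + M**2))
X(150, -35) + 1/(-483860) = 150*(-478 - 35 - 478*150 + 150*(-35)) + 1/(-483860) = 150*(-478 - 35 - 71700 - 5250) - 1/483860 = 150*(-77463) - 1/483860 = -11619450 - 1/483860 = -5622187077001/483860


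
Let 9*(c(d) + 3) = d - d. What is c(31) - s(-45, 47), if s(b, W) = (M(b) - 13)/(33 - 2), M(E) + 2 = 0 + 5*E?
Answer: 147/31 ≈ 4.7419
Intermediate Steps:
M(E) = -2 + 5*E (M(E) = -2 + (0 + 5*E) = -2 + 5*E)
s(b, W) = -15/31 + 5*b/31 (s(b, W) = ((-2 + 5*b) - 13)/(33 - 2) = (-15 + 5*b)/31 = (-15 + 5*b)*(1/31) = -15/31 + 5*b/31)
c(d) = -3 (c(d) = -3 + (d - d)/9 = -3 + (⅑)*0 = -3 + 0 = -3)
c(31) - s(-45, 47) = -3 - (-15/31 + (5/31)*(-45)) = -3 - (-15/31 - 225/31) = -3 - 1*(-240/31) = -3 + 240/31 = 147/31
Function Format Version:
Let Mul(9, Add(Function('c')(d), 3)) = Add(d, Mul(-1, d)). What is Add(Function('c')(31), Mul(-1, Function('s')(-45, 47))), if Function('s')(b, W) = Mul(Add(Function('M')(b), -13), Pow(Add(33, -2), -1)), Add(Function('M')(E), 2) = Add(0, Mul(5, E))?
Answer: Rational(147, 31) ≈ 4.7419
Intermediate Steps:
Function('M')(E) = Add(-2, Mul(5, E)) (Function('M')(E) = Add(-2, Add(0, Mul(5, E))) = Add(-2, Mul(5, E)))
Function('s')(b, W) = Add(Rational(-15, 31), Mul(Rational(5, 31), b)) (Function('s')(b, W) = Mul(Add(Add(-2, Mul(5, b)), -13), Pow(Add(33, -2), -1)) = Mul(Add(-15, Mul(5, b)), Pow(31, -1)) = Mul(Add(-15, Mul(5, b)), Rational(1, 31)) = Add(Rational(-15, 31), Mul(Rational(5, 31), b)))
Function('c')(d) = -3 (Function('c')(d) = Add(-3, Mul(Rational(1, 9), Add(d, Mul(-1, d)))) = Add(-3, Mul(Rational(1, 9), 0)) = Add(-3, 0) = -3)
Add(Function('c')(31), Mul(-1, Function('s')(-45, 47))) = Add(-3, Mul(-1, Add(Rational(-15, 31), Mul(Rational(5, 31), -45)))) = Add(-3, Mul(-1, Add(Rational(-15, 31), Rational(-225, 31)))) = Add(-3, Mul(-1, Rational(-240, 31))) = Add(-3, Rational(240, 31)) = Rational(147, 31)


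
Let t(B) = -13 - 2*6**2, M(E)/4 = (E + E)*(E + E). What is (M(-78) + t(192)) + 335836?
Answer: 433095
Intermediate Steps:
M(E) = 16*E**2 (M(E) = 4*((E + E)*(E + E)) = 4*((2*E)*(2*E)) = 4*(4*E**2) = 16*E**2)
t(B) = -85 (t(B) = -13 - 2*36 = -13 - 72 = -85)
(M(-78) + t(192)) + 335836 = (16*(-78)**2 - 85) + 335836 = (16*6084 - 85) + 335836 = (97344 - 85) + 335836 = 97259 + 335836 = 433095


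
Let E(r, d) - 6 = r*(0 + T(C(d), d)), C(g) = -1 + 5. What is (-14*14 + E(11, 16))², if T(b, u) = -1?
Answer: 40401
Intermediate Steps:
C(g) = 4
E(r, d) = 6 - r (E(r, d) = 6 + r*(0 - 1) = 6 + r*(-1) = 6 - r)
(-14*14 + E(11, 16))² = (-14*14 + (6 - 1*11))² = (-196 + (6 - 11))² = (-196 - 5)² = (-201)² = 40401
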